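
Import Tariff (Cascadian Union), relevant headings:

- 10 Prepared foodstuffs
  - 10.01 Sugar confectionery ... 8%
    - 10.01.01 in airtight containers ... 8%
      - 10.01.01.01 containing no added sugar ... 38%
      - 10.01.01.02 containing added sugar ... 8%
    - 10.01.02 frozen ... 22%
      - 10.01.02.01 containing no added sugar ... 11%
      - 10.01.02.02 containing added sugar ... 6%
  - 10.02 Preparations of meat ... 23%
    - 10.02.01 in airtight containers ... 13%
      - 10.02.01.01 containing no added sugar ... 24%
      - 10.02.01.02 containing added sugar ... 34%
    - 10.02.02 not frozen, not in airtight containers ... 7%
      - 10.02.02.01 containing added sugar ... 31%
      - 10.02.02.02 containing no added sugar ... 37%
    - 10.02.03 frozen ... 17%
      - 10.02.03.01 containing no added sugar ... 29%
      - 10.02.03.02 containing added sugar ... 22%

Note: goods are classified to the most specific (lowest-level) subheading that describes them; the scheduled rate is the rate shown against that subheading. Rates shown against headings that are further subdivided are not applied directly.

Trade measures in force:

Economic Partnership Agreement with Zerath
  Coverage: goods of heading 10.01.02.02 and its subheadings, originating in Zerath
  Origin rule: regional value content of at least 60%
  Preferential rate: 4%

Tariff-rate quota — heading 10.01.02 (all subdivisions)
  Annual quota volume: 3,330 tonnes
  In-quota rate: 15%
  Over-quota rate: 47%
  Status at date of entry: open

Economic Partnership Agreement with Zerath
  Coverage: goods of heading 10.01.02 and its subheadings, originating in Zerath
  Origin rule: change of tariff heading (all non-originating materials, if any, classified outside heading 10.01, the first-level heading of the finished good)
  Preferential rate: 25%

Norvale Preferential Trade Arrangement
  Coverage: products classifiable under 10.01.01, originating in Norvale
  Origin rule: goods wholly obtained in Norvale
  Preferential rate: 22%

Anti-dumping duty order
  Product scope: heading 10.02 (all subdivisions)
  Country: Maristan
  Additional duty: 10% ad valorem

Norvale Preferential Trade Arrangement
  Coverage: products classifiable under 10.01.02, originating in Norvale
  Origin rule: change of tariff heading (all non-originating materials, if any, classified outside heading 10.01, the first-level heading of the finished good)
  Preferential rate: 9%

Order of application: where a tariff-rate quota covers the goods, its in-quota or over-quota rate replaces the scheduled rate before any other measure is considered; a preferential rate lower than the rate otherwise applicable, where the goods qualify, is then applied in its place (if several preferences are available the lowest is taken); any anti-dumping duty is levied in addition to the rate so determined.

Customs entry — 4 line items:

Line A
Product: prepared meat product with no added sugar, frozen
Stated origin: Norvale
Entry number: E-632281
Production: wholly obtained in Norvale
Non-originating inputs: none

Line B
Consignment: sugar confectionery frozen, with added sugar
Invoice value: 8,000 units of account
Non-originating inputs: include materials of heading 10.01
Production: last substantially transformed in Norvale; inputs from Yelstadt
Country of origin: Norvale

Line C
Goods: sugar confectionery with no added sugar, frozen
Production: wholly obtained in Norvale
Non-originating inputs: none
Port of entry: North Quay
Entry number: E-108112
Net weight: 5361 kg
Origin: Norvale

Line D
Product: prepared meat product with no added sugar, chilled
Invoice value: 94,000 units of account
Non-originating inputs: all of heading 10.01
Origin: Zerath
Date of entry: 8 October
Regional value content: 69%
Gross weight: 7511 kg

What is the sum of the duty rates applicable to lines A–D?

90%

Line A: prepared meat product → 10.02; frozen → 10.02.03; with no added sugar → 10.02.03.01. Scheduled 29%. Norvale agreement on 10.01.01: 10.02.03.01 not covered; Norvale agreement on 10.01.02: 10.02.03.01 not covered. → 29%.
Line B: sugar confectionery → 10.01; frozen → 10.01.02; with added sugar → 10.01.02.02. Scheduled 6%. quota on 10.01.02 open → in-quota 15%; Norvale agreement on 10.01.01: 10.01.02.02 not covered; Norvale agreement on 10.01.02: CTH not met. → 15%.
Line C: sugar confectionery → 10.01; frozen → 10.01.02; with no added sugar → 10.01.02.01. Scheduled 11%. quota on 10.01.02 open → in-quota 15%; Norvale agreement on 10.01.01: 10.01.02.01 not covered; Norvale agreement on 10.01.02: CTH met → 9% available; preferential 9%. → 9%.
Line D: prepared meat product → 10.02; chilled → 10.02.02; with no added sugar → 10.02.02.02. Scheduled 37%. Zerath agreement on 10.01.02.02: 10.02.02.02 not covered; Zerath agreement on 10.01.02: 10.02.02.02 not covered. → 37%.
Sum: 29% + 15% + 9% + 37% = 90%.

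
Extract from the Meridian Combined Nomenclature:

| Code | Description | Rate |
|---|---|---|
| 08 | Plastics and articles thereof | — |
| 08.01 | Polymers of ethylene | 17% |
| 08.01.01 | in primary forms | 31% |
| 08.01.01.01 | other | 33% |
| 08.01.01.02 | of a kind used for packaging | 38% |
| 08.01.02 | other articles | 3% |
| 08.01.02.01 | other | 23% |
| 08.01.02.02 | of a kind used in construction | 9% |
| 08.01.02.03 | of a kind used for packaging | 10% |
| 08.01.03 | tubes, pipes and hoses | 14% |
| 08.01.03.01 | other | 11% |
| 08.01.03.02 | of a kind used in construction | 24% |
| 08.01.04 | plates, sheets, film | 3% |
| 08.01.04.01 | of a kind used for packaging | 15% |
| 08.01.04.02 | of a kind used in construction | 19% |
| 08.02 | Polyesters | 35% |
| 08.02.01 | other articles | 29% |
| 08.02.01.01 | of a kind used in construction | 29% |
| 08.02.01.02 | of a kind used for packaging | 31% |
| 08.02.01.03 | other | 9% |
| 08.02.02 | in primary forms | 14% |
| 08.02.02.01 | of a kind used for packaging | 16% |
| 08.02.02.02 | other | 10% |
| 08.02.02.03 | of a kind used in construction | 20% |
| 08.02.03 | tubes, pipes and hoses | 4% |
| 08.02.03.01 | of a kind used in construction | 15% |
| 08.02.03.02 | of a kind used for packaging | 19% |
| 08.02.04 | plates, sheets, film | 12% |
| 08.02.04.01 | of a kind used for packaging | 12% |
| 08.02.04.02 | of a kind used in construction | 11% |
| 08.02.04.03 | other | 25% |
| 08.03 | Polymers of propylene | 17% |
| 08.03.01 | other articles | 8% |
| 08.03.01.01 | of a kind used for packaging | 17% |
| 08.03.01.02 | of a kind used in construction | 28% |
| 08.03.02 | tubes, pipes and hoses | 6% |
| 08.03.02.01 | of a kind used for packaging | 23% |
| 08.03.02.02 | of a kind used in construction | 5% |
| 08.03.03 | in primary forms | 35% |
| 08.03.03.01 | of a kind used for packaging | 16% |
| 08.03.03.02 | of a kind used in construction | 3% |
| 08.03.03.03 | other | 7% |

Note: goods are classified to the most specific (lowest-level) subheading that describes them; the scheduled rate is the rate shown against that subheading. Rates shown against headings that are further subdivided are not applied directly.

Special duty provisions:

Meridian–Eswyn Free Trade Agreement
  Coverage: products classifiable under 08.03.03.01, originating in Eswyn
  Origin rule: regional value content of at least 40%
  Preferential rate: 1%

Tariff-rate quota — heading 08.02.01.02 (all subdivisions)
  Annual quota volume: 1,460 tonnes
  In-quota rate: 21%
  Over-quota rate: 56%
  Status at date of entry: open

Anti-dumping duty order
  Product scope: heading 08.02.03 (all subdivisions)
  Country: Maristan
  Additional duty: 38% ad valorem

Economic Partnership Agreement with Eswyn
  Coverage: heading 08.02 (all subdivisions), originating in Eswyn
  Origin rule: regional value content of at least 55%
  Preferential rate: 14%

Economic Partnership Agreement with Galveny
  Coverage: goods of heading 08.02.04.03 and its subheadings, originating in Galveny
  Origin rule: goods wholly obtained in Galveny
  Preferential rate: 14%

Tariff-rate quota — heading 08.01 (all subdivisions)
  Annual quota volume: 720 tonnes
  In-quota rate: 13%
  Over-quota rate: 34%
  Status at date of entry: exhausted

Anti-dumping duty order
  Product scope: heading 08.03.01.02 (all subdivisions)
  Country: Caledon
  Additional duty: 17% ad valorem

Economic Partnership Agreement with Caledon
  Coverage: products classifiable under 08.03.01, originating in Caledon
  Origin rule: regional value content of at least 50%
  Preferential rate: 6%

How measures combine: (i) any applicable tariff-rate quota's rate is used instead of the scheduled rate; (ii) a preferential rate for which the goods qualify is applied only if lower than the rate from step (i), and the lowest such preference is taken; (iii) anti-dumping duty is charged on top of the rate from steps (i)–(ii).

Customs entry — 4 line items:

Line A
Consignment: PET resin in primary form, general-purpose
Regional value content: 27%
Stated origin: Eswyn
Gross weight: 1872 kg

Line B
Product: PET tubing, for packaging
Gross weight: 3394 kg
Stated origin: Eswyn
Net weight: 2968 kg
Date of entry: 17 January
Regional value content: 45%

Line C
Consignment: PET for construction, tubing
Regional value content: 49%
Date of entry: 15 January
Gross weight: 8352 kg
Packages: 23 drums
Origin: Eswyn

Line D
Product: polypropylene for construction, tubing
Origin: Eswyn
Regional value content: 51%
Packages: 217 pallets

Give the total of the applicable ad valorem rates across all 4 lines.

49%

Line A: PET → 08.02; resin in primary form → 08.02.02; general-purpose → 08.02.02.02. Scheduled 10%. Eswyn agreement on 08.03.03.01: 08.02.02.02 not covered; Eswyn agreement on 08.02: RVC < 55%. → 10%.
Line B: PET → 08.02; tubing → 08.02.03; for packaging → 08.02.03.02. Scheduled 19%. Eswyn agreement on 08.03.03.01: 08.02.03.02 not covered; Eswyn agreement on 08.02: RVC < 55%. → 19%.
Line C: PET → 08.02; tubing → 08.02.03; for construction → 08.02.03.01. Scheduled 15%. Eswyn agreement on 08.03.03.01: 08.02.03.01 not covered; Eswyn agreement on 08.02: RVC < 55%. → 15%.
Line D: polypropylene → 08.03; tubing → 08.03.02; for construction → 08.03.02.02. Scheduled 5%. Eswyn agreement on 08.03.03.01: 08.03.02.02 not covered; Eswyn agreement on 08.02: 08.03.02.02 not covered. → 5%.
Sum: 10% + 19% + 15% + 5% = 49%.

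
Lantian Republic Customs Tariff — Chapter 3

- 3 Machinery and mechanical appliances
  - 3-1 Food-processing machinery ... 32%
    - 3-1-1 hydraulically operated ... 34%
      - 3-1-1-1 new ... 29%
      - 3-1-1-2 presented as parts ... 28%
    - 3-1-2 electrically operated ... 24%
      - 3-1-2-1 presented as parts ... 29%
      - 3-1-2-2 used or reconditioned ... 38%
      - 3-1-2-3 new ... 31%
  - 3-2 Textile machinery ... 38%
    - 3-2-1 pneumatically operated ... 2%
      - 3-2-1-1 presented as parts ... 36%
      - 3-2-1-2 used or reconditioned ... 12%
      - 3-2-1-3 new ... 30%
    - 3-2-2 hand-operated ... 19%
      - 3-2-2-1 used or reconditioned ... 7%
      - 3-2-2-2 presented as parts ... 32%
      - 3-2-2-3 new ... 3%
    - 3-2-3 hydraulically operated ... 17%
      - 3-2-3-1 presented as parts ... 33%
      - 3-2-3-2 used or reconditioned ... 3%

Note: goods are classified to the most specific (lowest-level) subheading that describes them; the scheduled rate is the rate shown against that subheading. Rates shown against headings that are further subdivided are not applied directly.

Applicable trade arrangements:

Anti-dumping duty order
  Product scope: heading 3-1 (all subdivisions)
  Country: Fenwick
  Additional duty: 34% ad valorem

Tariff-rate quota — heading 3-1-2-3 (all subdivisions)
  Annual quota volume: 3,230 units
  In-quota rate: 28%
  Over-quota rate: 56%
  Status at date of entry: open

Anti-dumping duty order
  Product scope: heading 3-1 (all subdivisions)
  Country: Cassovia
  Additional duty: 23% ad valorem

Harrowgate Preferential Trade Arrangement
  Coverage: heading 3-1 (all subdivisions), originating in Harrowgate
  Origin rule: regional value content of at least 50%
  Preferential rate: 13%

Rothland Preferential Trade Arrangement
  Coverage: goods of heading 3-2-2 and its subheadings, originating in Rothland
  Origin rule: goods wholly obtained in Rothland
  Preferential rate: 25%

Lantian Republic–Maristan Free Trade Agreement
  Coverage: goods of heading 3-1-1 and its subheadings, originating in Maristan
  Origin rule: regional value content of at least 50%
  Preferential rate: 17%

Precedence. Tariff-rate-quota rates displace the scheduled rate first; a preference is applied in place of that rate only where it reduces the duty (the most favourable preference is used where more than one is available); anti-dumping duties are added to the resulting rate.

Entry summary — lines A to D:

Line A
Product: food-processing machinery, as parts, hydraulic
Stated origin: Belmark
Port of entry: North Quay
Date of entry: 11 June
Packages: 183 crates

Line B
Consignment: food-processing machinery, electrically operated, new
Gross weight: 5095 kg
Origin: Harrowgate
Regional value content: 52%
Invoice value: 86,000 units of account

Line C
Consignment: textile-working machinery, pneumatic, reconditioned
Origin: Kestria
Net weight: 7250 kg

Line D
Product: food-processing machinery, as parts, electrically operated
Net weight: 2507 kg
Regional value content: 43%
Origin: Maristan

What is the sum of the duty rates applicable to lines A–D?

Line A: food-processing → 3-1; hydraulic → 3-1-1; as parts → 3-1-1-2. Scheduled 28%. No special measure applies. → 28%.
Line B: food-processing → 3-1; electrically operated → 3-1-2; new → 3-1-2-3. Scheduled 31%. quota on 3-1-2-3 open → in-quota 28%; Harrowgate agreement on 3-1: RVC ≥ 50% → 13% available; preferential 13%. → 13%.
Line C: textile-working → 3-2; pneumatic → 3-2-1; reconditioned → 3-2-1-2. Scheduled 12%. No special measure applies. → 12%.
Line D: food-processing → 3-1; electrically operated → 3-1-2; as parts → 3-1-2-1. Scheduled 29%. Maristan agreement on 3-1-1: 3-1-2-1 not covered. → 29%.
Sum: 28% + 13% + 12% + 29% = 82%.

82%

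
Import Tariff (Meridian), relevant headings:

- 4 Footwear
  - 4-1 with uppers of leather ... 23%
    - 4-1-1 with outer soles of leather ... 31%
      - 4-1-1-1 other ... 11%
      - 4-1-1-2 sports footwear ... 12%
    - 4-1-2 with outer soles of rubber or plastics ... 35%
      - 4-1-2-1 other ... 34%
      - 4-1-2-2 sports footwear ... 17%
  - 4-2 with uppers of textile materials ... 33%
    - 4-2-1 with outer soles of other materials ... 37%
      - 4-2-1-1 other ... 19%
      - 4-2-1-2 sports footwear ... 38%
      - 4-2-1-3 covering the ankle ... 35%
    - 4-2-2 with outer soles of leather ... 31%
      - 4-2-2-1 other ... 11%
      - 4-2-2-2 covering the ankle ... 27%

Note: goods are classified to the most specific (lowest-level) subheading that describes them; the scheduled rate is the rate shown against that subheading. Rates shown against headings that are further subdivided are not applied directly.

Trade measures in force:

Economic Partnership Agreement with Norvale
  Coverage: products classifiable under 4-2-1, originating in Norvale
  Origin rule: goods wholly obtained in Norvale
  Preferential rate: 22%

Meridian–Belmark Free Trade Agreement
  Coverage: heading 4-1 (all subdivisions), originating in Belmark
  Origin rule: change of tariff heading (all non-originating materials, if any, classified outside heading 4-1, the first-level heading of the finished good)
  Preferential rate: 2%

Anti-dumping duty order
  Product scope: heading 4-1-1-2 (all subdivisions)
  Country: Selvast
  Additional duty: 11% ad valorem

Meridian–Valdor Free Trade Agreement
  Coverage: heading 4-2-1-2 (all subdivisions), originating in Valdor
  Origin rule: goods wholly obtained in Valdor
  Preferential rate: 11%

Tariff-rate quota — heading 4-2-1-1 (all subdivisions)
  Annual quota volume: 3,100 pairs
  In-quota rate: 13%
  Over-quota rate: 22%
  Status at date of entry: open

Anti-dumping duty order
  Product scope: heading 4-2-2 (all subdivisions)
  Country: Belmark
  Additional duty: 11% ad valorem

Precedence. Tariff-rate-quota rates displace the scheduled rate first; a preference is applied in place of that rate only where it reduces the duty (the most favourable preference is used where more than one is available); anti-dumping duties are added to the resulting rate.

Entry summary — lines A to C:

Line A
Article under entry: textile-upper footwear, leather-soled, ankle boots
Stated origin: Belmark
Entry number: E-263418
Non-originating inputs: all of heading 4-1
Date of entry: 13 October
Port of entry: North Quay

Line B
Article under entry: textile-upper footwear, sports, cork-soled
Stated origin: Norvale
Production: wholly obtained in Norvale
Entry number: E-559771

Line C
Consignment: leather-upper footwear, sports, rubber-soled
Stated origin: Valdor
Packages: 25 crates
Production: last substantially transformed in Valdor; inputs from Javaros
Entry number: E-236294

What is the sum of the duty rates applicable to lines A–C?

Line A: textile-upper → 4-2; leather-soled → 4-2-2; ankle boots → 4-2-2-2. Scheduled 27%. Belmark agreement on 4-1: 4-2-2-2 not covered; anti-dumping (Belmark, 4-2-2): +11%; total 27% + 11% = 38%. → 38%.
Line B: textile-upper → 4-2; cork-soled → 4-2-1; sports → 4-2-1-2. Scheduled 38%. Norvale agreement on 4-2-1: wholly obtained → 22% available; preferential 22%. → 22%.
Line C: leather-upper → 4-1; rubber-soled → 4-1-2; sports → 4-1-2-2. Scheduled 17%. Valdor agreement on 4-2-1-2: 4-1-2-2 not covered. → 17%.
Sum: 38% + 22% + 17% = 77%.

77%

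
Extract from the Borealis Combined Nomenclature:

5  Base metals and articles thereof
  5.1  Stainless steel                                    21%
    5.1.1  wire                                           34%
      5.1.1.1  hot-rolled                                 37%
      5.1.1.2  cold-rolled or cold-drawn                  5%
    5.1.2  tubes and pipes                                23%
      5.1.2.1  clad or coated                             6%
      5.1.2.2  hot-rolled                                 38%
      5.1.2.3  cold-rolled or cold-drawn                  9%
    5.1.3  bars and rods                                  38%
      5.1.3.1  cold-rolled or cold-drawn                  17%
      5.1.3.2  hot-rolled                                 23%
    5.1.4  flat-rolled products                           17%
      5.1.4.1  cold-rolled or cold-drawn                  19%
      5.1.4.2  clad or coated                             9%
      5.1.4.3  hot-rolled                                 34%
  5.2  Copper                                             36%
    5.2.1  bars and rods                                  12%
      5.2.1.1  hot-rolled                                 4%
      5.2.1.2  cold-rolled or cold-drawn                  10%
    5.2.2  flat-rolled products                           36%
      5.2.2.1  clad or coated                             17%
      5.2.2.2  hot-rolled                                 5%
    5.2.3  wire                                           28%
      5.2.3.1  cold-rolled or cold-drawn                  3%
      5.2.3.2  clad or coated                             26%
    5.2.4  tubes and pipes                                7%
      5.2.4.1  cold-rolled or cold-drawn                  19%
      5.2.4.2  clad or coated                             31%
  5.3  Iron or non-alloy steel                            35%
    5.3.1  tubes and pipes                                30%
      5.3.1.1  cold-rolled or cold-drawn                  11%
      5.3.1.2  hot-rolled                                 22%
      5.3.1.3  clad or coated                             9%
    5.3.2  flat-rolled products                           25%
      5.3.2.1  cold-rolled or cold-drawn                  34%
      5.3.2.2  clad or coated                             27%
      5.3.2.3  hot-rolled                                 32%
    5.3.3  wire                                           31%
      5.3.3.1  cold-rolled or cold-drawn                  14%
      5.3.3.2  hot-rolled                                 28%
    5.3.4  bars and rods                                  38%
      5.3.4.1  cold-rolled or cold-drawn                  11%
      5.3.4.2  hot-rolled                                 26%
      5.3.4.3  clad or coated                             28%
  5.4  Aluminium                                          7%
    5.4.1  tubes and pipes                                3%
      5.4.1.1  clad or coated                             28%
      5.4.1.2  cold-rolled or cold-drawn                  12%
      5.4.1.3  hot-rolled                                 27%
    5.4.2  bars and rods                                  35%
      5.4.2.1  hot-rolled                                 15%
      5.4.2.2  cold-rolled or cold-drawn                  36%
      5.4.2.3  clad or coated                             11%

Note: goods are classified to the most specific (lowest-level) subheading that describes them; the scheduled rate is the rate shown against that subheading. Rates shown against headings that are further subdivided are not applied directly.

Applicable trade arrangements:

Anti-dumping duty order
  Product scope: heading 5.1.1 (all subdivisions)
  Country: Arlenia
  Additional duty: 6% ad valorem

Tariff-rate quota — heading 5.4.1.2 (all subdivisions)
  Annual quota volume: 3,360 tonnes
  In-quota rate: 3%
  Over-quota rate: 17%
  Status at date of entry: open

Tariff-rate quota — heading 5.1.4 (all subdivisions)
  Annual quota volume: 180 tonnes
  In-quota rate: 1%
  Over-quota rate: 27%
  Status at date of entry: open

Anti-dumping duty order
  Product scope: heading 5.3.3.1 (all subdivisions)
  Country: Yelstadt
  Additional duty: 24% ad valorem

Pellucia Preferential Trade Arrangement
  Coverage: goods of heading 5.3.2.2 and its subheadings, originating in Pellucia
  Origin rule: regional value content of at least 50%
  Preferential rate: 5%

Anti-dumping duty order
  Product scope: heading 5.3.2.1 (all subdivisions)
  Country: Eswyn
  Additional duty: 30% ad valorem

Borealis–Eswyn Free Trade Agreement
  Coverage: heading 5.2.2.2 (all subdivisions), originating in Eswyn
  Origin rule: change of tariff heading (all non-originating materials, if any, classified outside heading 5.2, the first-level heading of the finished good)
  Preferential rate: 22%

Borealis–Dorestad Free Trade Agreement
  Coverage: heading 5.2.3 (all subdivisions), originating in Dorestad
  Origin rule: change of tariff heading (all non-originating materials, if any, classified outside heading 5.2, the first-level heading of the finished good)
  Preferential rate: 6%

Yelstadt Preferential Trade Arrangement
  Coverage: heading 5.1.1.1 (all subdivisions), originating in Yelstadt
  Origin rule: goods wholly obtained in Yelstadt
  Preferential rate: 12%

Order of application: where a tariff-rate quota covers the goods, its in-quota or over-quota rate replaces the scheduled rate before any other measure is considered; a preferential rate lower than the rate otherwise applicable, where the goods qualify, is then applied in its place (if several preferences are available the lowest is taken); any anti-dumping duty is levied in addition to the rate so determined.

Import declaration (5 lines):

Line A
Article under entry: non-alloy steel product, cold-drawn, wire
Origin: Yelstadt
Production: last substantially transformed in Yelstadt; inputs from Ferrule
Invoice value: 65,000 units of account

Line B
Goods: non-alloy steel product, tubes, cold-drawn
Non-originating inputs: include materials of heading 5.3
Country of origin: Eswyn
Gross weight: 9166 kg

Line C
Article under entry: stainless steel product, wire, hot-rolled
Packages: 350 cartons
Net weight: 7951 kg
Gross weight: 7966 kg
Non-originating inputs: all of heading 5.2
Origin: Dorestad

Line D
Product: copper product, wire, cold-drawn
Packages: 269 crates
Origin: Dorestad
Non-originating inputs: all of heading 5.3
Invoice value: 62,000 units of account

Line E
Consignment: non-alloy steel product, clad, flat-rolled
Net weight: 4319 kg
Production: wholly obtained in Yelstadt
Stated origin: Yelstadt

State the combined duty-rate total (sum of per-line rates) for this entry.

116%

Line A: non-alloy steel → 5.3; wire → 5.3.3; cold-drawn → 5.3.3.1. Scheduled 14%. Yelstadt agreement on 5.1.1.1: 5.3.3.1 not covered; anti-dumping (Yelstadt, 5.3.3.1): +24%; total 14% + 24% = 38%. → 38%.
Line B: non-alloy steel → 5.3; tubes → 5.3.1; cold-drawn → 5.3.1.1. Scheduled 11%. Eswyn agreement on 5.2.2.2: 5.3.1.1 not covered. → 11%.
Line C: stainless steel → 5.1; wire → 5.1.1; hot-rolled → 5.1.1.1. Scheduled 37%. Dorestad agreement on 5.2.3: 5.1.1.1 not covered. → 37%.
Line D: copper → 5.2; wire → 5.2.3; cold-drawn → 5.2.3.1. Scheduled 3%. Dorestad agreement on 5.2.3: CTH met → 6% available; preference 6% not lower than 3% → no reduction. → 3%.
Line E: non-alloy steel → 5.3; flat-rolled → 5.3.2; clad → 5.3.2.2. Scheduled 27%. Yelstadt agreement on 5.1.1.1: 5.3.2.2 not covered. → 27%.
Sum: 38% + 11% + 37% + 3% + 27% = 116%.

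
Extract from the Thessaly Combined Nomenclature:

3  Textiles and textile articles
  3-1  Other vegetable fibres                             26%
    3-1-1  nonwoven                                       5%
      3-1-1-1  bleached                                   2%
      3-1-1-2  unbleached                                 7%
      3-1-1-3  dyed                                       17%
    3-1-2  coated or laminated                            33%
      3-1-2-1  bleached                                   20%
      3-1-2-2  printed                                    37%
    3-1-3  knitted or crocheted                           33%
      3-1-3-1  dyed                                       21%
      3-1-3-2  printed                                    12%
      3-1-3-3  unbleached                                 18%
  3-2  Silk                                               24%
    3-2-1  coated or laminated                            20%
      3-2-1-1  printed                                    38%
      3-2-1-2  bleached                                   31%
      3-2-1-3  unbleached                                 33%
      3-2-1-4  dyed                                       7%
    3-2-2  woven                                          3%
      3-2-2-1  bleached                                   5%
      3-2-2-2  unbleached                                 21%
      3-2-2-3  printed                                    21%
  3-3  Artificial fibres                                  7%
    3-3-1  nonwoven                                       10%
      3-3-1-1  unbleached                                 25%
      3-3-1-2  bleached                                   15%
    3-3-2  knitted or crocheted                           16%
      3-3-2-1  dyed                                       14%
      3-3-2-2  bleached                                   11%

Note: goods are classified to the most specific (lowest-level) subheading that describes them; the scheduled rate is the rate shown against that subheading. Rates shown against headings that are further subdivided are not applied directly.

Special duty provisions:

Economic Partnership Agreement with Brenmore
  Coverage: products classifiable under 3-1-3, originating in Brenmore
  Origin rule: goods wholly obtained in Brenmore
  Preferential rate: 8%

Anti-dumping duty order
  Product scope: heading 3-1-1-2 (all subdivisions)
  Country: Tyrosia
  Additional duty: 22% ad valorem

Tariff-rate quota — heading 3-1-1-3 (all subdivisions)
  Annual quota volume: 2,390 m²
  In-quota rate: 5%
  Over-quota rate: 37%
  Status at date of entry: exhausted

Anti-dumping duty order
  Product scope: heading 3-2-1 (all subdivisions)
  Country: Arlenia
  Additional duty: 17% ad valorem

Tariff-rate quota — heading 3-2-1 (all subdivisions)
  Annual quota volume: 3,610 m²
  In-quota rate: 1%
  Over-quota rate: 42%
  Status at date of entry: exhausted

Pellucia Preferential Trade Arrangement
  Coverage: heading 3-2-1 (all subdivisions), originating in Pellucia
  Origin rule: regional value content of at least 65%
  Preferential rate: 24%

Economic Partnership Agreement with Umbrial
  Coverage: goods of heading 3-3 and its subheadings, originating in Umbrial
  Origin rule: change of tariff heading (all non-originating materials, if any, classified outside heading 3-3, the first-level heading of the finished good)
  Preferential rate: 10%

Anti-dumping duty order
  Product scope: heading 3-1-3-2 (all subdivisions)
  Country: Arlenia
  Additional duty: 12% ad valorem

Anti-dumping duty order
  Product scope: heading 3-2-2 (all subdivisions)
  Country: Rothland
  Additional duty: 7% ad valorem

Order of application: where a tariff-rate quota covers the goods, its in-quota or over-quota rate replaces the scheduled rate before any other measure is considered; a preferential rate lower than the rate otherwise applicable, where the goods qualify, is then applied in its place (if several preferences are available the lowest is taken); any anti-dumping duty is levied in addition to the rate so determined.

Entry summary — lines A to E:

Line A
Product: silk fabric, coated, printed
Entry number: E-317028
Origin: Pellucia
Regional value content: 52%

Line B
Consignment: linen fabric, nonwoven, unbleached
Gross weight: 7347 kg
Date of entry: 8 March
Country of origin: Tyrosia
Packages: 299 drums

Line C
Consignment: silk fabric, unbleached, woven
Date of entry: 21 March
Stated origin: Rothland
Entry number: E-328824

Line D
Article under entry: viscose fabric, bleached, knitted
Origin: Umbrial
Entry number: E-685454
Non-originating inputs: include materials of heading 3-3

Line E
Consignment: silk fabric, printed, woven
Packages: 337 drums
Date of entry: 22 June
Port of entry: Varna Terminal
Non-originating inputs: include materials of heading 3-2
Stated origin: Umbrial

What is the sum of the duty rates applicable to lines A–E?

Line A: silk → 3-2; coated → 3-2-1; printed → 3-2-1-1. Scheduled 38%. quota on 3-2-1 exhausted → over-quota 42%; Pellucia agreement on 3-2-1: RVC < 65%. → 42%.
Line B: linen → 3-1; nonwoven → 3-1-1; unbleached → 3-1-1-2. Scheduled 7%. anti-dumping (Tyrosia, 3-1-1-2): +22%; total 7% + 22% = 29%. → 29%.
Line C: silk → 3-2; woven → 3-2-2; unbleached → 3-2-2-2. Scheduled 21%. anti-dumping (Rothland, 3-2-2): +7%; total 21% + 7% = 28%. → 28%.
Line D: viscose → 3-3; knitted → 3-3-2; bleached → 3-3-2-2. Scheduled 11%. Umbrial agreement on 3-3: CTH not met. → 11%.
Line E: silk → 3-2; woven → 3-2-2; printed → 3-2-2-3. Scheduled 21%. Umbrial agreement on 3-3: 3-2-2-3 not covered. → 21%.
Sum: 42% + 29% + 28% + 11% + 21% = 131%.

131%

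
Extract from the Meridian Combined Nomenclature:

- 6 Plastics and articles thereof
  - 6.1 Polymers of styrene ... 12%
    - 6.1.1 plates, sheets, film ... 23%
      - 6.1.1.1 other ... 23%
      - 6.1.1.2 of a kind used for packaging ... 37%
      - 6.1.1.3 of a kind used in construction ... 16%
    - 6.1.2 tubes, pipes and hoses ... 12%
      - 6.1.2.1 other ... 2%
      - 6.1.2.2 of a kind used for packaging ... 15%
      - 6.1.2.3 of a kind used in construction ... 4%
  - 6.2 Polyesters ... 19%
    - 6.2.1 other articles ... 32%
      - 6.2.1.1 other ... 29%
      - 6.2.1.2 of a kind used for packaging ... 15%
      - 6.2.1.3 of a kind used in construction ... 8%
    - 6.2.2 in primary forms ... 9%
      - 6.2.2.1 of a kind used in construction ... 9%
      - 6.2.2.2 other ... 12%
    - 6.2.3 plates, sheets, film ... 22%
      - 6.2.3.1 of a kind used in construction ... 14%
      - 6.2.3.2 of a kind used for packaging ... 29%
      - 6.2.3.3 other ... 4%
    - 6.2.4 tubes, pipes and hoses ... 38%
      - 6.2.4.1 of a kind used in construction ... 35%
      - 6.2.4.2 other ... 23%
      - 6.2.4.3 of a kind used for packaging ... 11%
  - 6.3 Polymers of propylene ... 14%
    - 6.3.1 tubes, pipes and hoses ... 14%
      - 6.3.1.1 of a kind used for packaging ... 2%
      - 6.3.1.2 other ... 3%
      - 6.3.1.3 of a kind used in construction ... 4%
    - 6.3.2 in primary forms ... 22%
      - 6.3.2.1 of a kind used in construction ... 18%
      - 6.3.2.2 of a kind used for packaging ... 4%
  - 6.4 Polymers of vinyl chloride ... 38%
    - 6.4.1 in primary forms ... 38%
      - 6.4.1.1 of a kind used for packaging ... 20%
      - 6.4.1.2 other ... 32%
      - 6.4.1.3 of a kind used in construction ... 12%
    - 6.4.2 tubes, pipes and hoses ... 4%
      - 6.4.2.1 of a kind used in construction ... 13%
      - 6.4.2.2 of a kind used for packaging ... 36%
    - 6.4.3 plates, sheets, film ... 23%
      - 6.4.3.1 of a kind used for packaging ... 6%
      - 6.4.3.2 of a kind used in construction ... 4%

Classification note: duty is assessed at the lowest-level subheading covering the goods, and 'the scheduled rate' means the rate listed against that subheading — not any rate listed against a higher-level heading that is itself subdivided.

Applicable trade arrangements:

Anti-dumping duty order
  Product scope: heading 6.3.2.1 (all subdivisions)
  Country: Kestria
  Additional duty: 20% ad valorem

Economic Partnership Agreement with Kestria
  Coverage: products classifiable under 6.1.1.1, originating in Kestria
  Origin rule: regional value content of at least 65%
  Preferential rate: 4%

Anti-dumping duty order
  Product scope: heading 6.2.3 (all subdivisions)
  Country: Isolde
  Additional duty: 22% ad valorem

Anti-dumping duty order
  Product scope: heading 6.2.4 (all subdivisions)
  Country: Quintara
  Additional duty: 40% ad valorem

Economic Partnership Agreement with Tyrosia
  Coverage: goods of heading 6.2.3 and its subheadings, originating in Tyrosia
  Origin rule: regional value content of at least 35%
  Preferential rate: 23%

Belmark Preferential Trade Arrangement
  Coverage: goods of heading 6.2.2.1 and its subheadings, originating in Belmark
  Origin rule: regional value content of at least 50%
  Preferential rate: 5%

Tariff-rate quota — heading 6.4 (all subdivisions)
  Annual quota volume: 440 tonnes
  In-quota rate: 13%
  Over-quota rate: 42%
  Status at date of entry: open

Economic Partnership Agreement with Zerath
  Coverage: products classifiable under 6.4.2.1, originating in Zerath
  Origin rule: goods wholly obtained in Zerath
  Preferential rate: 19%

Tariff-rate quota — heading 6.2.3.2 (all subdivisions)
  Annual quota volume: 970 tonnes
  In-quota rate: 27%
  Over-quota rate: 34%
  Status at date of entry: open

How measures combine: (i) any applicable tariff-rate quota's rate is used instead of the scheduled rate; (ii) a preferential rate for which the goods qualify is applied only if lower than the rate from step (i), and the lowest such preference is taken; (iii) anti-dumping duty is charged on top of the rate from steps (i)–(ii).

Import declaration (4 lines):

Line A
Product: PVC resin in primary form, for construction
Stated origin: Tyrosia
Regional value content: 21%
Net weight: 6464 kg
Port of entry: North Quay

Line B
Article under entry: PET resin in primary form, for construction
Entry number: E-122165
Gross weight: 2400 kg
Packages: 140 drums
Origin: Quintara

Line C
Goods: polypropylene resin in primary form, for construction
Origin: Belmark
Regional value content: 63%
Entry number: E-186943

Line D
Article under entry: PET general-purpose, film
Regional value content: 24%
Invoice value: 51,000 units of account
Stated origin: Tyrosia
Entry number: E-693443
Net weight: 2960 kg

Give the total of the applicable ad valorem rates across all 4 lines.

44%

Line A: PVC → 6.4; resin in primary form → 6.4.1; for construction → 6.4.1.3. Scheduled 12%. quota on 6.4 open → in-quota 13%; Tyrosia agreement on 6.2.3: 6.4.1.3 not covered. → 13%.
Line B: PET → 6.2; resin in primary form → 6.2.2; for construction → 6.2.2.1. Scheduled 9%. No special measure applies. → 9%.
Line C: polypropylene → 6.3; resin in primary form → 6.3.2; for construction → 6.3.2.1. Scheduled 18%. Belmark agreement on 6.2.2.1: 6.3.2.1 not covered. → 18%.
Line D: PET → 6.2; film → 6.2.3; general-purpose → 6.2.3.3. Scheduled 4%. Tyrosia agreement on 6.2.3: RVC < 35%. → 4%.
Sum: 13% + 9% + 18% + 4% = 44%.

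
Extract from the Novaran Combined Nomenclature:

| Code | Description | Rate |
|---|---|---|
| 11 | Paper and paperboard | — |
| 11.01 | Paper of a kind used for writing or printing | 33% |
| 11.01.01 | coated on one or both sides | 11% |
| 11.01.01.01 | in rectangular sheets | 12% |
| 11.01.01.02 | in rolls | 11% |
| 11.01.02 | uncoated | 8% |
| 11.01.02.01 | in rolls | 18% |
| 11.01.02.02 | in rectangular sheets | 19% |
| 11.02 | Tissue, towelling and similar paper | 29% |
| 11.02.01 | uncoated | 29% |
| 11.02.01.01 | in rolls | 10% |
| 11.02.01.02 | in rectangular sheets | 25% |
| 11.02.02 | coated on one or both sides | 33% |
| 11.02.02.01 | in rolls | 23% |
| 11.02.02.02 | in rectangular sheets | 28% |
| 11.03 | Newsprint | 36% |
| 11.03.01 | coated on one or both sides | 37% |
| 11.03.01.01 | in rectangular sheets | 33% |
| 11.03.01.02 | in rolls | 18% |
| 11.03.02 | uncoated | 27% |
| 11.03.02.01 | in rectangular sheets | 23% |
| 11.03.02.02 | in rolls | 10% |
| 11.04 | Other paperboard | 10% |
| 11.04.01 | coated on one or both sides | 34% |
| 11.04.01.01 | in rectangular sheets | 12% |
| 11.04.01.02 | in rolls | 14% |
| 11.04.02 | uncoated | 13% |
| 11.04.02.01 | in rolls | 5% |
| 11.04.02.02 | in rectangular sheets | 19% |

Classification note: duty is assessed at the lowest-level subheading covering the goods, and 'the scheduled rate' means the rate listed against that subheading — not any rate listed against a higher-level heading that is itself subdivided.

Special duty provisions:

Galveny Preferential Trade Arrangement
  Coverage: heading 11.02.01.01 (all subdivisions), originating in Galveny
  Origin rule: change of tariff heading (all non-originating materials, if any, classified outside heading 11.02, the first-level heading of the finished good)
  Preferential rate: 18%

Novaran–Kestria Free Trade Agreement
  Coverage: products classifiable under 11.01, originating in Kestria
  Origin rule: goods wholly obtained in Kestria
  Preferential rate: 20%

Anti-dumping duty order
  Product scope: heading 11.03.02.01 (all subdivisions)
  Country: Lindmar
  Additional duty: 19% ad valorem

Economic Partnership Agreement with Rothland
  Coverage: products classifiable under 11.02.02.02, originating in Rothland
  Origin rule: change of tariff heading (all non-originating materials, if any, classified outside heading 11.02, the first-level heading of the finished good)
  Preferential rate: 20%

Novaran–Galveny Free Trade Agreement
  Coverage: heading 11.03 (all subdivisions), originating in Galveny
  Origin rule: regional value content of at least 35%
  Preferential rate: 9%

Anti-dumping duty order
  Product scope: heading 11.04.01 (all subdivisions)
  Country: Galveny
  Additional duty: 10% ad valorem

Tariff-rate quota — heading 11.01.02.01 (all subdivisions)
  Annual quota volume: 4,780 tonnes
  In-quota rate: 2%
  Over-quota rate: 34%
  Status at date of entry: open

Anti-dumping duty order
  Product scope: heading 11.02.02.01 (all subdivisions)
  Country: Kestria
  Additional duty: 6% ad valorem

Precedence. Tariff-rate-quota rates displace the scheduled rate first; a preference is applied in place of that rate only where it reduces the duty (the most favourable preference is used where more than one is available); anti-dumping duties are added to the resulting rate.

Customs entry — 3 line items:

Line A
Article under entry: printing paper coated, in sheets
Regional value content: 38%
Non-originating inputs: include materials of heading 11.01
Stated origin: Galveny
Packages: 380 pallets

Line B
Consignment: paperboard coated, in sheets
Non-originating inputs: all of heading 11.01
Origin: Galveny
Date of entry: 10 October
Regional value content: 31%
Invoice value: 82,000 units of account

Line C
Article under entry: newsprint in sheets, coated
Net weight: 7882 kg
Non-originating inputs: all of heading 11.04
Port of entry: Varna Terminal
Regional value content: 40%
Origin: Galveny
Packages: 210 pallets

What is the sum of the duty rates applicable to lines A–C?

Line A: printing paper → 11.01; coated → 11.01.01; in sheets → 11.01.01.01. Scheduled 12%. Galveny agreement on 11.02.01.01: 11.01.01.01 not covered; Galveny agreement on 11.03: 11.01.01.01 not covered. → 12%.
Line B: paperboard → 11.04; coated → 11.04.01; in sheets → 11.04.01.01. Scheduled 12%. Galveny agreement on 11.02.01.01: 11.04.01.01 not covered; Galveny agreement on 11.03: 11.04.01.01 not covered; anti-dumping (Galveny, 11.04.01): +10%; total 12% + 10% = 22%. → 22%.
Line C: newsprint → 11.03; coated → 11.03.01; in sheets → 11.03.01.01. Scheduled 33%. Galveny agreement on 11.02.01.01: 11.03.01.01 not covered; Galveny agreement on 11.03: RVC ≥ 35% → 9% available; preferential 9%. → 9%.
Sum: 12% + 22% + 9% = 43%.

43%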